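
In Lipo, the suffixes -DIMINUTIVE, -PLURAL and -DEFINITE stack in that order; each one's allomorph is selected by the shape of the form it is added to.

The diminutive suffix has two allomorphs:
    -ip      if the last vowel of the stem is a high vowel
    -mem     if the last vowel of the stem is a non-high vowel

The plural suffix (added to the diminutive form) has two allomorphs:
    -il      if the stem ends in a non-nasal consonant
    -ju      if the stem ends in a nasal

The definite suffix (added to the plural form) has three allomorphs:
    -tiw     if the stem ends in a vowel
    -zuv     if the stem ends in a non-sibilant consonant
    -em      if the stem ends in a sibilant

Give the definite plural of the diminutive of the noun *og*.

*og*: last vowel = /o/, a non-high vowel → -mem → *ogmem*.
The final consonant of the diminutive form *ogmem* is /m/, which is a nasal, so the plural suffix is -ju, giving *ogmemju*.
The final sound of the plural form *ogmemju* is /u/, which is a vowel, so the definite suffix is -tiw, giving *ogmemjutiw*.

ogmemjutiw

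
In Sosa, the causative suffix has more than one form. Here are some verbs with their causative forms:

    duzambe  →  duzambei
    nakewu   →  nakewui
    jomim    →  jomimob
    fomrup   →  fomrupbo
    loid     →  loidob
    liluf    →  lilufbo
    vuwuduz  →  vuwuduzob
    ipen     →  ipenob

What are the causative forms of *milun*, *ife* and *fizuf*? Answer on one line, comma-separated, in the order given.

The pattern is voicing of the final sound: -bo when the stem ends in a voiceless consonant (*fomrup*, *liluf*); -ob when the stem ends in a voiced consonant (*jomim*, *loid*, *vuwuduz*, *ipen*); -i when the stem ends in a vowel (*duzambe*, *nakewu*).
*milun* — final sound /n/ (a voiced consonant) → -ob → *milunob*.
*ife* — final sound /e/ (a vowel) → -i → *ifei*.
Since the final sound of *fizuf* is /f/ (a voiceless consonant), it takes -bo, giving *fizufbo*.

milunob, ifei, fizufbo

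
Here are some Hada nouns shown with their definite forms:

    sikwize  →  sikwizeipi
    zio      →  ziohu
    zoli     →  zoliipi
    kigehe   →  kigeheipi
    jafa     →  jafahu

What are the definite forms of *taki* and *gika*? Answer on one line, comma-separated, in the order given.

takiipi, gikahu

The alternation tracks the last vowel of the stem — -ipi when the last vowel of the stem is a front vowel (*sikwize*, *zoli*, *kigehe*); -hu when the last vowel of the stem is a back vowel (*zio*, *jafa*).
*taki* — last vowel /i/ (a front vowel) → -ipi → *takiipi*.
Since the last vowel of *gika* is /a/ (a back vowel), it takes -hu, giving *gikahu*.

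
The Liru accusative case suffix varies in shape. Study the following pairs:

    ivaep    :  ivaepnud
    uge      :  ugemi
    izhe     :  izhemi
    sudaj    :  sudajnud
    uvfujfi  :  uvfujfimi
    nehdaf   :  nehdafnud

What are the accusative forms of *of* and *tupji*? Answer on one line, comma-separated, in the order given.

ofnud, tupjimi

The suffix is conditioned by the final sound: -nud when the stem ends in a consonant (*ivaep*, *sudaj*, *nehdaf*); -mi when the stem ends in a vowel (*uge*, *izhe*, *uvfujfi*).
Since the final sound of *of* is /f/ (a consonant), it takes -nud, giving *ofnud*.
Since the final sound of *tupji* is /i/ (a vowel), it takes -mi, giving *tupjimi*.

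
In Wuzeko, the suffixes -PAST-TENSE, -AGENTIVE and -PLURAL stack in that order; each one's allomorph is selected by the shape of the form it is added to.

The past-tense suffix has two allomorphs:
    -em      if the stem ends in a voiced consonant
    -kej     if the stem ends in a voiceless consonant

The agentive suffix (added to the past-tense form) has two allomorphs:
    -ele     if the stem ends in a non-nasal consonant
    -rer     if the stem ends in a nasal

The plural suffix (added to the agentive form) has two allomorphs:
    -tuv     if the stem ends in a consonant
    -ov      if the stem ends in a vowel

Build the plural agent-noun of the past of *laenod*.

laenodemrertuv

Since the final consonant of *laenod* is /d/ (voiced), it takes -em, giving *laenodem*.
Since the final consonant of the past-tense form *laenodem* is /m/ (a nasal), it takes -rer, giving *laenodemrer*.
Since the final sound of the agentive form *laenodemrer* is /r/ (a consonant), it takes -tuv, giving *laenodemrertuv*.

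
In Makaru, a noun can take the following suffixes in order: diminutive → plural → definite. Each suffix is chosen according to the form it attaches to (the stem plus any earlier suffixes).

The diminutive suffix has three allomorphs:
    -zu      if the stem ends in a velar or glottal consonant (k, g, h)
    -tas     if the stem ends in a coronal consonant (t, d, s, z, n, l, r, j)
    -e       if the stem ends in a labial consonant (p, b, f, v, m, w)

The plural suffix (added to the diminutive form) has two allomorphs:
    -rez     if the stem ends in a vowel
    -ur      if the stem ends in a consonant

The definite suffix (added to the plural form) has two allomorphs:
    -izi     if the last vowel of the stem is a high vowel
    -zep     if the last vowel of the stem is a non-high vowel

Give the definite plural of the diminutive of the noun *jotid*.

jotidtasurizi

The final consonant of *jotid* is /d/, which is coronal, so the diminutive suffix is -tas, giving *jotidtas*.
Since the final sound of the diminutive form *jotidtas* is /s/ (a consonant), it takes -ur, giving *jotidtasur*.
The plural form *jotidtasur*: last vowel = /u/, a high vowel → -izi → *jotidtasurizi*.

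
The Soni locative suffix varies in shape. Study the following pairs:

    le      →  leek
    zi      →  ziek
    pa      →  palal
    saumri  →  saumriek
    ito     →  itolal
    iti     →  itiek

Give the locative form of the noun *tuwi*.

tuwiek

The alternation tracks the last vowel of the stem — -ek when the last vowel of the stem is a front vowel (*le*, *zi*, *saumri*, *iti*); -lal when the last vowel of the stem is a back vowel (*pa*, *ito*).
The last vowel of *tuwi* is /i/, which is a front vowel, so the suffix is -ek, giving *tuwiek*.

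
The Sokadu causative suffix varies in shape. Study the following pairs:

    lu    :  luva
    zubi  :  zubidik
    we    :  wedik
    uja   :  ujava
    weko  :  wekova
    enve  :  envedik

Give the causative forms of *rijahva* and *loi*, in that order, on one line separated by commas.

rijahvava, loidik

Looking at the last vowel of each stem: -dik when the last vowel of the stem is a front vowel (*zubi*, *we*, *enve*); -va when the last vowel of the stem is a back vowel (*lu*, *uja*, *weko*).
Since the last vowel of *rijahva* is /a/ (a back vowel), it takes -va, giving *rijahvava*.
*loi* — last vowel /i/ (a front vowel) → -dik → *loidik*.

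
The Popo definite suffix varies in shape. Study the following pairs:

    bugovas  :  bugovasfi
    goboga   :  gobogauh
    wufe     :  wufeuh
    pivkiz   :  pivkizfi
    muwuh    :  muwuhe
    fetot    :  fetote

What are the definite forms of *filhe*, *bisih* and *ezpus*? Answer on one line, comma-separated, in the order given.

The suffix is conditioned by the final sound: -fi when the stem ends in a sibilant (*bugovas*, *pivkiz*); -e when the stem ends in a non-sibilant consonant (*muwuh*, *fetot*); -uh when the stem ends in a vowel (*goboga*, *wufe*).
The final sound of *filhe* is /e/, which is a vowel, so the suffix is -uh, giving *filheuh*.
*bisih*: final sound = /h/, a non-sibilant consonant → -e → *bisihe*.
*ezpus*: final sound = /s/, a sibilant → -fi → *ezpusfi*.

filheuh, bisihe, ezpusfi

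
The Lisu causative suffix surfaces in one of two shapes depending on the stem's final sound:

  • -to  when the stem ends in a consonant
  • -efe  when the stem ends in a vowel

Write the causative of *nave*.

naveefe

*nave* — final sound /e/ (a vowel) → -efe → *naveefe*.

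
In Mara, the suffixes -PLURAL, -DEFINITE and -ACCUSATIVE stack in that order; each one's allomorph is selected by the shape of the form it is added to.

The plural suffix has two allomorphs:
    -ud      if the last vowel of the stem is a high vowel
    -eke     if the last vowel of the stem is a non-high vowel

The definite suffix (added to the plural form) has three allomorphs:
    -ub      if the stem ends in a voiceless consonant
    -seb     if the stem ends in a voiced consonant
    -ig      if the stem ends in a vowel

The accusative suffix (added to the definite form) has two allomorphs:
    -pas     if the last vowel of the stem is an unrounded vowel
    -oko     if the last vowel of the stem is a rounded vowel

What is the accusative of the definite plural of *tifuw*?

tifuwudsebpas

*tifuw*: last vowel = /u/, a high vowel → -ud → *tifuwud*.
The final sound of the plural form *tifuwud* is /d/, which is a voiced consonant, so the definite suffix is -seb, giving *tifuwudseb*.
Since the last vowel of the definite form *tifuwudseb* is /e/ (an unrounded vowel), it takes -pas, giving *tifuwudsebpas*.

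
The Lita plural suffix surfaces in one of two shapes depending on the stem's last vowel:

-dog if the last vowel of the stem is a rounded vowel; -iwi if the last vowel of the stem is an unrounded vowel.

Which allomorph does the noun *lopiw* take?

*lopiw*: last vowel = /i/, an unrounded vowel → -iwi.

-iwi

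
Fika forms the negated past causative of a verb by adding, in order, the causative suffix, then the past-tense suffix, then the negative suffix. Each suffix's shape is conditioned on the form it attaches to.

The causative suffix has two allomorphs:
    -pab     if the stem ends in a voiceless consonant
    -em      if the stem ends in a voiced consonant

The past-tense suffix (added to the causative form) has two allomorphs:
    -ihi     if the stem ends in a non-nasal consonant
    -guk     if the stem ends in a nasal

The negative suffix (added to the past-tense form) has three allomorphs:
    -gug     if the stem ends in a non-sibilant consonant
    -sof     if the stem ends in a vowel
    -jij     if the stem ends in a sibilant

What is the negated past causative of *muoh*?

The final consonant of *muoh* is /h/, which is voiceless, so the causative suffix is -pab, giving *muohpab*.
The causative form *muohpab*: final consonant = /b/, non-nasal → -ihi → *muohpabihi*.
The past-tense form *muohpabihi* — final sound /i/ (a vowel) → -sof → *muohpabihisof*.

muohpabihisof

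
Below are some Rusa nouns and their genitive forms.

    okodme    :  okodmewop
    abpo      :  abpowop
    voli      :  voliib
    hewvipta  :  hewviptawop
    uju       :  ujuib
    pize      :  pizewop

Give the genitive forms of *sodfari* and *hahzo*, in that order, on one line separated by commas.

The pattern is height harmony: -ib when the last vowel of the stem is a high vowel (*voli*, *uju*); -wop when the last vowel of the stem is a non-high vowel (*okodme*, *abpo*, *hewvipta*, *pize*).
*sodfari*: last vowel = /i/, a high vowel → -ib → *sodfariib*.
The last vowel of *hahzo* is /o/, which is a non-high vowel, so the suffix is -wop, giving *hahzowop*.

sodfariib, hahzowop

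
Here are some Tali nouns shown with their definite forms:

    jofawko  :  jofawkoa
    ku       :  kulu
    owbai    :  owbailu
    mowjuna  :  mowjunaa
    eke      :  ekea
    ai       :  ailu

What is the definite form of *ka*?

The pattern is height harmony: -lu when the last vowel of the stem is a high vowel (*ku*, *owbai*, *ai*); -a when the last vowel of the stem is a non-high vowel (*jofawko*, *mowjuna*, *eke*).
*ka*: last vowel = /a/, a non-high vowel → -a → *kaa*.

kaa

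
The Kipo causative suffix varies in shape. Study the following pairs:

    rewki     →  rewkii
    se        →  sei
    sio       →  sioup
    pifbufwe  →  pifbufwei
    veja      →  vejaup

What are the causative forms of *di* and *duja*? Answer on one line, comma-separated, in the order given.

The pattern is front/back vowel harmony: -i when the last vowel of the stem is a front vowel (*rewki*, *se*, *pifbufwe*); -up when the last vowel of the stem is a back vowel (*sio*, *veja*).
*di*: last vowel = /i/, a front vowel → -i → *dii*.
Since the last vowel of *duja* is /a/ (a back vowel), it takes -up, giving *dujaup*.

dii, dujaup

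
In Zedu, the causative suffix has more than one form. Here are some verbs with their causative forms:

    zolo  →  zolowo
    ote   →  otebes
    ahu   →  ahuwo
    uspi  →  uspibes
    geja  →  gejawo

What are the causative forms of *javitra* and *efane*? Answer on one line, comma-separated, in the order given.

The alternation tracks the last vowel of the stem — -bes when the last vowel of the stem is a front vowel (*ote*, *uspi*); -wo when the last vowel of the stem is a back vowel (*zolo*, *ahu*, *geja*).
*javitra*: last vowel = /a/, a back vowel → -wo → *javitrawo*.
*efane*: last vowel = /e/, a front vowel → -bes → *efanebes*.

javitrawo, efanebes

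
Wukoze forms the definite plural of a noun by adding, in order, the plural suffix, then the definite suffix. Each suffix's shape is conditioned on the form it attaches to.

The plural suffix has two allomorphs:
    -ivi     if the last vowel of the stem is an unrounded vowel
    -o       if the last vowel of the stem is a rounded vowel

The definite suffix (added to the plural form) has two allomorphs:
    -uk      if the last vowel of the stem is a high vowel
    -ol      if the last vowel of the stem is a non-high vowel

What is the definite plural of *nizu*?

*nizu*: last vowel = /u/, a rounded vowel → -o → *nizuo*.
The last vowel of the plural form *nizuo* is /o/, which is a non-high vowel, so the definite suffix is -ol, giving *nizuool*.

nizuool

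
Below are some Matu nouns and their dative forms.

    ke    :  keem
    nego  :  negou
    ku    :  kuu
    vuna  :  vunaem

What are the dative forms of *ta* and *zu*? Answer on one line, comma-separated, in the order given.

Looking at the last vowel of each stem: -u when the last vowel of the stem is a rounded vowel (*nego*, *ku*); -em when the last vowel of the stem is an unrounded vowel (*ke*, *vuna*).
The last vowel of *ta* is /a/, which is an unrounded vowel, so the suffix is -em, giving *taem*.
The last vowel of *zu* is /u/, which is a rounded vowel, so the suffix is -u, giving *zuu*.

taem, zuu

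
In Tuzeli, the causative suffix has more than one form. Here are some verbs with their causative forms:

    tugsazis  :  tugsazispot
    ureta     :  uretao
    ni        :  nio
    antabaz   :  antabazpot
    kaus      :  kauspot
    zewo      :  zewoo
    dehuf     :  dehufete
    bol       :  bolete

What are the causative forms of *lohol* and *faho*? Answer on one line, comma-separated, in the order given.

loholete, fahoo

The suffix is conditioned by the final sound: -pot when the stem ends in a sibilant (*tugsazis*, *antabaz*, *kaus*); -ete when the stem ends in a non-sibilant consonant (*dehuf*, *bol*); -o when the stem ends in a vowel (*ureta*, *ni*, *zewo*).
Since the final sound of *lohol* is /l/ (a non-sibilant consonant), it takes -ete, giving *loholete*.
Since the final sound of *faho* is /o/ (a vowel), it takes -o, giving *fahoo*.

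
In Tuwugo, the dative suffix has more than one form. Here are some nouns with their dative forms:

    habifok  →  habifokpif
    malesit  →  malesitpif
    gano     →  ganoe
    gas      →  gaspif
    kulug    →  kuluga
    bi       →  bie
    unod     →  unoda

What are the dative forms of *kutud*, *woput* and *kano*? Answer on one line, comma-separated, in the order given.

The suffix is conditioned by the final sound: -pif when the stem ends in a voiceless consonant (*habifok*, *malesit*, *gas*); -a when the stem ends in a voiced consonant (*kulug*, *unod*); -e when the stem ends in a vowel (*gano*, *bi*).
*kutud*: final sound = /d/, a voiced consonant → -a → *kutuda*.
The final sound of *woput* is /t/, which is a voiceless consonant, so the suffix is -pif, giving *woputpif*.
*kano* — final sound /o/ (a vowel) → -e → *kanoe*.

kutuda, woputpif, kanoe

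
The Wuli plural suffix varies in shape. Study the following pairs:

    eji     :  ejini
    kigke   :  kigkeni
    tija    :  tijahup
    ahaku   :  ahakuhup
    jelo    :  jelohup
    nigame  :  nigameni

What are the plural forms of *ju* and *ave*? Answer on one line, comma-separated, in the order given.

The suffix is conditioned by the last vowel: -ni when the last vowel of the stem is a front vowel (*eji*, *kigke*, *nigame*); -hup when the last vowel of the stem is a back vowel (*tija*, *ahaku*, *jelo*).
*ju*: last vowel = /u/, a back vowel → -hup → *juhup*.
The last vowel of *ave* is /e/, which is a front vowel, so the suffix is -ni, giving *aveni*.

juhup, aveni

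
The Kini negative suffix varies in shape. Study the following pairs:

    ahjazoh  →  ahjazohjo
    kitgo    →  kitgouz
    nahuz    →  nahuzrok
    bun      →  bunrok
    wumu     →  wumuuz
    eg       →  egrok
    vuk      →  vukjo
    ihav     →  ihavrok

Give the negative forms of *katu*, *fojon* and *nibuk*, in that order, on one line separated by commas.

The alternation tracks the final sound of the stem — -jo when the stem ends in a voiceless consonant (*ahjazoh*, *vuk*); -rok when the stem ends in a voiced consonant (*nahuz*, *bun*, *eg*, *ihav*); -uz when the stem ends in a vowel (*kitgo*, *wumu*).
*katu* — final sound /u/ (a vowel) → -uz → *katuuz*.
*fojon*: final sound = /n/, a voiced consonant → -rok → *fojonrok*.
*nibuk* — final sound /k/ (a voiceless consonant) → -jo → *nibukjo*.

katuuz, fojonrok, nibukjo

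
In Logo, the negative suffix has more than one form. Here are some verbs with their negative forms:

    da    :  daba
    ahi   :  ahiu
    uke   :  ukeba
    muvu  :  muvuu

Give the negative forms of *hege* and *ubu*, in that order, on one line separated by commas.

The alternation tracks the last vowel of the stem — -u when the last vowel of the stem is a high vowel (*ahi*, *muvu*); -ba when the last vowel of the stem is a non-high vowel (*da*, *uke*).
The last vowel of *hege* is /e/, which is a non-high vowel, so the suffix is -ba, giving *hegeba*.
The last vowel of *ubu* is /u/, which is a high vowel, so the suffix is -u, giving *ubuu*.

hegeba, ubuu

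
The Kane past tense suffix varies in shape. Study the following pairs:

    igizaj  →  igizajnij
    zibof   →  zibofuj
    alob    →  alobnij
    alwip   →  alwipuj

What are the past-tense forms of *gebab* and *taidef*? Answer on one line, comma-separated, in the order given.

The suffix is conditioned by the final consonant: -uj when the stem ends in a voiceless consonant (*zibof*, *alwip*); -nij when the stem ends in a voiced consonant (*igizaj*, *alob*).
Since the final consonant of *gebab* is /b/ (voiced), it takes -nij, giving *gebabnij*.
*taidef* — final consonant /f/ (voiceless) → -uj → *taidefuj*.

gebabnij, taidefuj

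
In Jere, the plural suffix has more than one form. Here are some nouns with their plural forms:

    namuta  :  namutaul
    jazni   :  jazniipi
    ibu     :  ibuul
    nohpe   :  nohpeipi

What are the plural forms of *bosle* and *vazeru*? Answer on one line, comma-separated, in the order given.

The suffix is conditioned by the last vowel: -ipi when the last vowel of the stem is a front vowel (*jazni*, *nohpe*); -ul when the last vowel of the stem is a back vowel (*namuta*, *ibu*).
*bosle* — last vowel /e/ (a front vowel) → -ipi → *bosleipi*.
*vazeru* — last vowel /u/ (a back vowel) → -ul → *vazeruul*.

bosleipi, vazeruul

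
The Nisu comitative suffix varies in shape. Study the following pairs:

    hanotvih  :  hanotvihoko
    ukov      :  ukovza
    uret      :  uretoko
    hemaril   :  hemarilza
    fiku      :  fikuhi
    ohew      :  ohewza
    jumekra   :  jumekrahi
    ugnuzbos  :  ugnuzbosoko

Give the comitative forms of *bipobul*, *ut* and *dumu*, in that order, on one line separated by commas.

The alternation tracks the final sound of the stem — -oko when the stem ends in a voiceless consonant (*hanotvih*, *uret*, *ugnuzbos*); -za when the stem ends in a voiced consonant (*ukov*, *hemaril*, *ohew*); -hi when the stem ends in a vowel (*fiku*, *jumekra*).
*bipobul* — final sound /l/ (a voiced consonant) → -za → *bipobulza*.
*ut*: final sound = /t/, a voiceless consonant → -oko → *utoko*.
Since the final sound of *dumu* is /u/ (a vowel), it takes -hi, giving *dumuhi*.

bipobulza, utoko, dumuhi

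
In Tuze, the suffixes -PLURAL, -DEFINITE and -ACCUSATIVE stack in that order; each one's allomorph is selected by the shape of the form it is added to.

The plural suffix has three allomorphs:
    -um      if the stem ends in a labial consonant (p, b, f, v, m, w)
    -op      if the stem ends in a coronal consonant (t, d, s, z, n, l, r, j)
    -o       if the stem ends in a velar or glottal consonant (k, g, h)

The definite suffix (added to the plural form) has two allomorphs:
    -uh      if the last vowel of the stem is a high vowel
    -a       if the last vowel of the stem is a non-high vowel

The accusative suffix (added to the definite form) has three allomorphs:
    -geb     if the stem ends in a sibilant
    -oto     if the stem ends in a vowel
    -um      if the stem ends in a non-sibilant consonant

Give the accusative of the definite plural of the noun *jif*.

jifumuhum

*jif*: final consonant = /f/, labial → -um → *jifum*.
Since the last vowel of the plural form *jifum* is /u/ (a high vowel), it takes -uh, giving *jifumuh*.
The definite form *jifumuh*: final sound = /h/, a non-sibilant consonant → -um → *jifumuhum*.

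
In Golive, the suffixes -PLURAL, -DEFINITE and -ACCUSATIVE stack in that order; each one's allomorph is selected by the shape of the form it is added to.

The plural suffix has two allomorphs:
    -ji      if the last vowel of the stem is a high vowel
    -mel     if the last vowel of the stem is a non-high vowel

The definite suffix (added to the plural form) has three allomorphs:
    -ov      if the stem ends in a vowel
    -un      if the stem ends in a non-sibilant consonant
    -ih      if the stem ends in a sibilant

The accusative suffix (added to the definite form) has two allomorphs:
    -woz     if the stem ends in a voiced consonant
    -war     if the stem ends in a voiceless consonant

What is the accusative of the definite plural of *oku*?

okujiovwoz

*oku* — last vowel /u/ (a high vowel) → -ji → *okuji*.
The plural form *okuji*: final sound = /i/, a vowel → -ov → *okujiov*.
Since the final consonant of the definite form *okujiov* is /v/ (voiced), it takes -woz, giving *okujiovwoz*.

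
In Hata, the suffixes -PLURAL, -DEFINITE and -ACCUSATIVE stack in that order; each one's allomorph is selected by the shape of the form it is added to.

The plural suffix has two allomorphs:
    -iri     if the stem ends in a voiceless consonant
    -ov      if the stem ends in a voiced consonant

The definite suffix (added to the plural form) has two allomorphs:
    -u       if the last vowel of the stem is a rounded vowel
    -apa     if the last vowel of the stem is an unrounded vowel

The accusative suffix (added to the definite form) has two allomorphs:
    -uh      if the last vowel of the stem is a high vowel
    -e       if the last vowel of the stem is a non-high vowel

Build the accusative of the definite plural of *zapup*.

zapupiriapae

*zapup* — final consonant /p/ (voiceless) → -iri → *zapupiri*.
Since the last vowel of the plural form *zapupiri* is /i/ (an unrounded vowel), it takes -apa, giving *zapupiriapa*.
The definite form *zapupiriapa* — last vowel /a/ (a non-high vowel) → -e → *zapupiriapae*.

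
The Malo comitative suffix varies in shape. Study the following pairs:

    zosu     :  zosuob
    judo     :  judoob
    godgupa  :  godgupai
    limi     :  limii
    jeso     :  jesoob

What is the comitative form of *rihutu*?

rihutuob

The suffix is conditioned by the last vowel: -ob when the last vowel of the stem is a rounded vowel (*zosu*, *judo*, *jeso*); -i when the last vowel of the stem is an unrounded vowel (*godgupa*, *limi*).
*rihutu* — last vowel /u/ (a rounded vowel) → -ob → *rihutuob*.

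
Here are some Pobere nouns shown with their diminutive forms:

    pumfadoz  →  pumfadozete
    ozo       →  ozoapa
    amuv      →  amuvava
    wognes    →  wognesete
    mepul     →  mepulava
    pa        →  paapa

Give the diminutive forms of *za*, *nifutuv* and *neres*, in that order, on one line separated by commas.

The pattern is sibilance of the final sound: -ete when the stem ends in a sibilant (*pumfadoz*, *wognes*); -ava when the stem ends in a non-sibilant consonant (*amuv*, *mepul*); -apa when the stem ends in a vowel (*ozo*, *pa*).
Since the final sound of *za* is /a/ (a vowel), it takes -apa, giving *zaapa*.
*nifutuv* — final sound /v/ (a non-sibilant consonant) → -ava → *nifutuvava*.
*neres* — final sound /s/ (a sibilant) → -ete → *neresete*.

zaapa, nifutuvava, neresete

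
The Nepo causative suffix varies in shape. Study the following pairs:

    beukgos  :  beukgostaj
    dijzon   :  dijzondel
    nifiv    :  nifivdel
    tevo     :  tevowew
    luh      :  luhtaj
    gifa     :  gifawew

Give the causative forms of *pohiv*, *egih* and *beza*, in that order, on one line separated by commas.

pohivdel, egihtaj, bezawew

Looking at the final sound of each stem: -taj when the stem ends in a voiceless consonant (*beukgos*, *luh*); -del when the stem ends in a voiced consonant (*dijzon*, *nifiv*); -wew when the stem ends in a vowel (*tevo*, *gifa*).
*pohiv*: final sound = /v/, a voiced consonant → -del → *pohivdel*.
*egih* — final sound /h/ (a voiceless consonant) → -taj → *egihtaj*.
Since the final sound of *beza* is /a/ (a vowel), it takes -wew, giving *bezawew*.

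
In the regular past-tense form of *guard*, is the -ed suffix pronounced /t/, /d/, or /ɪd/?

/ɪd/

The stem *guard* ends in /t/ or /d/.
The -ed suffix is realized as /ɪd/ after /t, d/; as /t/ after other voiceless consonants; and as /d/ after other voiced sounds.
So -ed on *guard* is pronounced /ɪd/.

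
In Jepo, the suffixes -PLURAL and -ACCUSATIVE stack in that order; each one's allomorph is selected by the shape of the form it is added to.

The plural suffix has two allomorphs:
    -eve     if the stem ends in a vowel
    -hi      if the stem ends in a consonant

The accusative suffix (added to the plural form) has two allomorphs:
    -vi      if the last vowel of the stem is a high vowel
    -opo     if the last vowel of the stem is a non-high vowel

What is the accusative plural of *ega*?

egaeveopo

*ega* — final sound /a/ (a vowel) → -eve → *egaeve*.
The last vowel of the plural form *egaeve* is /e/, which is a non-high vowel, so the accusative suffix is -opo, giving *egaeveopo*.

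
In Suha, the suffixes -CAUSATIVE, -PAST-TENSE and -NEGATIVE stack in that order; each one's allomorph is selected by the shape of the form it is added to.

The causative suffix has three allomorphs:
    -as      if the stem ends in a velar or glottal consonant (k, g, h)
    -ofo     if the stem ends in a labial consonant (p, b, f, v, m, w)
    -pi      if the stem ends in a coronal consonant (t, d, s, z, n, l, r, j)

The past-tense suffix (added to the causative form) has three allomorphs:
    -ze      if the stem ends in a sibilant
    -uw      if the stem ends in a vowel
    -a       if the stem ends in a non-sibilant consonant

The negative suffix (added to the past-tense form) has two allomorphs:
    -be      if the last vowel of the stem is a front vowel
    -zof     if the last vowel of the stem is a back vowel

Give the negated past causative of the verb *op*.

opofouwzof

*op*: final consonant = /p/, labial → -ofo → *opofo*.
The final sound of the causative form *opofo* is /o/, which is a vowel, so the past-tense suffix is -uw, giving *opofouw*.
The past-tense form *opofouw*: last vowel = /u/, a back vowel → -zof → *opofouwzof*.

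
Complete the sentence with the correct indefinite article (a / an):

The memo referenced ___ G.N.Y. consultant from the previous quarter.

The indefinite article is chosen by the initial *sound* of the following word, not its spelling.
The initialism *G.N.Y.* is read letter by letter; the first letter, G, is pronounced /dʒiː/, which begins with a consonant sound.
So the article is *a*: The memo referenced a G.N.Y. consultant from the previous quarter.

a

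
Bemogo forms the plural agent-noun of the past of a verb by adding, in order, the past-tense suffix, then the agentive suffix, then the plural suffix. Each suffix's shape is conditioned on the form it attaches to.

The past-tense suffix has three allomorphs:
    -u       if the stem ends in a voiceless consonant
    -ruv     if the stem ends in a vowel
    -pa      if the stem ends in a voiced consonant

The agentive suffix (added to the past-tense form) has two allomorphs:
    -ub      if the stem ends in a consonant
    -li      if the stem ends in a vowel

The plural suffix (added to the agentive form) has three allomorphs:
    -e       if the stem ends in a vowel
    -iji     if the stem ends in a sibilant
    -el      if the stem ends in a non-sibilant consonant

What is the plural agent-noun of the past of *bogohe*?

The final sound of *bogohe* is /e/, which is a vowel, so the past-tense suffix is -ruv, giving *bogoheruv*.
The final sound of the past-tense form *bogoheruv* is /v/, which is a consonant, so the agentive suffix is -ub, giving *bogoheruvub*.
The agentive form *bogoheruvub* — final sound /b/ (a non-sibilant consonant) → -el → *bogoheruvubel*.

bogoheruvubel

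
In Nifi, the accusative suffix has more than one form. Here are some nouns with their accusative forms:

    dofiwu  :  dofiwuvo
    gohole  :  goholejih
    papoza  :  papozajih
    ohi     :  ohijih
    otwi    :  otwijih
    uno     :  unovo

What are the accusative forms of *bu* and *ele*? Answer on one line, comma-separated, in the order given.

The pattern is rounding harmony: -vo when the last vowel of the stem is a rounded vowel (*dofiwu*, *uno*); -jih when the last vowel of the stem is an unrounded vowel (*gohole*, *papoza*, *ohi*, *otwi*).
*bu* — last vowel /u/ (a rounded vowel) → -vo → *buvo*.
Since the last vowel of *ele* is /e/ (an unrounded vowel), it takes -jih, giving *elejih*.

buvo, elejih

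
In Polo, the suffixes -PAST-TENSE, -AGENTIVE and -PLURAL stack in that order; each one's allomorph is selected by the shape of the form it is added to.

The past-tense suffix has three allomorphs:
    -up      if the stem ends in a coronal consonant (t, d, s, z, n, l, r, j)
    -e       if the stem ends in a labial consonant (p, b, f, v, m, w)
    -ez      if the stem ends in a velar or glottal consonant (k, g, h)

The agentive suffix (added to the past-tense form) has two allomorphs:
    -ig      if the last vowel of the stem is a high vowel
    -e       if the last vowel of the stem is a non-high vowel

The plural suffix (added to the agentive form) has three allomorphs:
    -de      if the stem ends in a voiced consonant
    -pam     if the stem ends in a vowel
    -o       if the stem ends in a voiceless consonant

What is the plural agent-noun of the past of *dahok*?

dahokezepam

*dahok*: final consonant = /k/, velar/glottal → -ez → *dahokez*.
Since the last vowel of the past-tense form *dahokez* is /e/ (a non-high vowel), it takes -e, giving *dahokeze*.
The agentive form *dahokeze* — final sound /e/ (a vowel) → -pam → *dahokezepam*.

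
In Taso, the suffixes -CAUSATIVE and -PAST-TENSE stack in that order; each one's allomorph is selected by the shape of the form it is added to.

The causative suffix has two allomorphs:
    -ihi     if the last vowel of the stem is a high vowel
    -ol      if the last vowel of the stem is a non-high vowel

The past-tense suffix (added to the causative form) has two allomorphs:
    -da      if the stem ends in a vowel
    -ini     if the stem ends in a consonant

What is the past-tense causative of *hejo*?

*hejo*: last vowel = /o/, a non-high vowel → -ol → *hejool*.
Since the final sound of the causative form *hejool* is /l/ (a consonant), it takes -ini, giving *hejoolini*.

hejoolini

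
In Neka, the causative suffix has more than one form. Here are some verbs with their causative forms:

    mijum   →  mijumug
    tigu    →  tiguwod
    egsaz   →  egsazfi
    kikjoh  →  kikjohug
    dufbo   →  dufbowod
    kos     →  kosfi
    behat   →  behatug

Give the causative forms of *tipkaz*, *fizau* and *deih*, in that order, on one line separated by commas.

The pattern is sibilance of the final sound: -fi when the stem ends in a sibilant (*egsaz*, *kos*); -ug when the stem ends in a non-sibilant consonant (*mijum*, *kikjoh*, *behat*); -wod when the stem ends in a vowel (*tigu*, *dufbo*).
*tipkaz* — final sound /z/ (a sibilant) → -fi → *tipkazfi*.
*fizau* — final sound /u/ (a vowel) → -wod → *fizauwod*.
Since the final sound of *deih* is /h/ (a non-sibilant consonant), it takes -ug, giving *deihug*.

tipkazfi, fizauwod, deihug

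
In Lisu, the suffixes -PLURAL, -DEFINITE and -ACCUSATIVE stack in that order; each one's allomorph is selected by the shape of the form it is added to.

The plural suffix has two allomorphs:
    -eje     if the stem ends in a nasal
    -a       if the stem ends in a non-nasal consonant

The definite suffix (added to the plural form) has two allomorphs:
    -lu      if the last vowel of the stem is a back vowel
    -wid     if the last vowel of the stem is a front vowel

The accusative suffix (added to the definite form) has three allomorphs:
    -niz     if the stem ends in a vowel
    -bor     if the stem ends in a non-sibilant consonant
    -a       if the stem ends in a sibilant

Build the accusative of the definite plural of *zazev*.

Since the final consonant of *zazev* is /v/ (non-nasal), it takes -a, giving *zazeva*.
The last vowel of the plural form *zazeva* is /a/, which is a back vowel, so the definite suffix is -lu, giving *zazevalu*.
Since the final sound of the definite form *zazevalu* is /u/ (a vowel), it takes -niz, giving *zazevaluniz*.

zazevaluniz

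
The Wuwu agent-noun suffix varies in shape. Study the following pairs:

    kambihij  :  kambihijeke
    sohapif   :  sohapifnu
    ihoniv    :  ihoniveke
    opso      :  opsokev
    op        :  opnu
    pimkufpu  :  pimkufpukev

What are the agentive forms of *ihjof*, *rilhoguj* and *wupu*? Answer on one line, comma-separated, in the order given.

ihjofnu, rilhogujeke, wupukev

The suffix is conditioned by the final sound: -nu when the stem ends in a voiceless consonant (*sohapif*, *op*); -eke when the stem ends in a voiced consonant (*kambihij*, *ihoniv*); -kev when the stem ends in a vowel (*opso*, *pimkufpu*).
The final sound of *ihjof* is /f/, which is a voiceless consonant, so the suffix is -nu, giving *ihjofnu*.
Since the final sound of *rilhoguj* is /j/ (a voiced consonant), it takes -eke, giving *rilhogujeke*.
The final sound of *wupu* is /u/, which is a vowel, so the suffix is -kev, giving *wupukev*.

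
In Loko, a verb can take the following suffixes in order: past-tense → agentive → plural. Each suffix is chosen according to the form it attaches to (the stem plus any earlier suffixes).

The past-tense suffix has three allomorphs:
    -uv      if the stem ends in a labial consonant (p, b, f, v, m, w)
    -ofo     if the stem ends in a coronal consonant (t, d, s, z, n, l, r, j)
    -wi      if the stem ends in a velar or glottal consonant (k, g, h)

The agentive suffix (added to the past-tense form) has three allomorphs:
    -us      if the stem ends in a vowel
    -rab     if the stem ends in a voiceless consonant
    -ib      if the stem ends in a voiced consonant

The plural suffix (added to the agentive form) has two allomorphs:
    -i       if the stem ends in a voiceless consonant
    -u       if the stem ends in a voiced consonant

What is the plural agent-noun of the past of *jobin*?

*jobin* — final consonant /n/ (coronal) → -ofo → *jobinofo*.
The past-tense form *jobinofo* — final sound /o/ (a vowel) → -us → *jobinofous*.
The agentive form *jobinofous* — final consonant /s/ (voiceless) → -i → *jobinofousi*.

jobinofousi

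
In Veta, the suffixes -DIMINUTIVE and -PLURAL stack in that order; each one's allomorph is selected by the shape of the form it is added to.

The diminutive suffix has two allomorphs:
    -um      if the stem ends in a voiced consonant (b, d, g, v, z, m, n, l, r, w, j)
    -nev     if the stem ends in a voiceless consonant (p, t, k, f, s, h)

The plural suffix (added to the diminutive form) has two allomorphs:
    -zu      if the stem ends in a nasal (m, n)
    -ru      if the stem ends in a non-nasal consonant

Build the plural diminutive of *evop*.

evopnevru

*evop*: final consonant = /p/, voiceless → -nev → *evopnev*.
The diminutive form *evopnev* — final consonant /v/ (non-nasal) → -ru → *evopnevru*.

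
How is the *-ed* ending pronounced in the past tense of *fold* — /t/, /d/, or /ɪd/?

/ɪd/

The stem *fold* ends in /t/ or /d/.
The -ed suffix is realized as /ɪd/ after /t, d/; as /t/ after other voiceless consonants; and as /d/ after other voiced sounds.
So -ed on *fold* is pronounced /ɪd/.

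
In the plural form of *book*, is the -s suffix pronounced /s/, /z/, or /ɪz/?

/s/

The stem *book* ends in a voiceless non-sibilant consonant.
The plural suffix surfaces as /ɪz/ after sibilants, /s/ after other voiceless consonants, and /z/ after other voiced sounds.
So the plural -s on *book* is pronounced /s/.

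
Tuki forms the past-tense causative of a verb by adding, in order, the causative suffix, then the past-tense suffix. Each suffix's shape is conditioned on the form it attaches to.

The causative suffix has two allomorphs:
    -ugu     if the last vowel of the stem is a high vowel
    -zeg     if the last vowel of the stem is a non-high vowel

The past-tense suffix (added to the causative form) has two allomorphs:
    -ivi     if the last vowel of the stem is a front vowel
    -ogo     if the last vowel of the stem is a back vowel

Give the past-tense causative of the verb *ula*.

ulazegivi

*ula* — last vowel /a/ (a non-high vowel) → -zeg → *ulazeg*.
The causative form *ulazeg* — last vowel /e/ (a front vowel) → -ivi → *ulazegivi*.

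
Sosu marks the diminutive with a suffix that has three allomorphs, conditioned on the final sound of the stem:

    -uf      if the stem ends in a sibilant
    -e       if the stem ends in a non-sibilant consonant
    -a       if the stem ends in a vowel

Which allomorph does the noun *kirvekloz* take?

The final sound of *kirvekloz* is /z/, which is a sibilant, so the suffix is -uf.

-uf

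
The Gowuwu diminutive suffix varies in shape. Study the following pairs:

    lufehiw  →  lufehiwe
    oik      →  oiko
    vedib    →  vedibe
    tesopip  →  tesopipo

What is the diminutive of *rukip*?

The pattern is voicing of the final consonant: -o when the stem ends in a voiceless consonant (*oik*, *tesopip*); -e when the stem ends in a voiced consonant (*lufehiw*, *vedib*).
*rukip* — final consonant /p/ (voiceless) → -o → *rukipo*.

rukipo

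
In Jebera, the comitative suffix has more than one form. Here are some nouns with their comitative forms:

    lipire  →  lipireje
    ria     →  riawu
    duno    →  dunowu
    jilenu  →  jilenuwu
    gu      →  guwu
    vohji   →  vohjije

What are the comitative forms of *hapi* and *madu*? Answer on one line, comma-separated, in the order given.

The pattern is front/back vowel harmony: -je when the last vowel of the stem is a front vowel (*lipire*, *vohji*); -wu when the last vowel of the stem is a back vowel (*ria*, *duno*, *jilenu*, *gu*).
*hapi* — last vowel /i/ (a front vowel) → -je → *hapije*.
The last vowel of *madu* is /u/, which is a back vowel, so the suffix is -wu, giving *maduwu*.

hapije, maduwu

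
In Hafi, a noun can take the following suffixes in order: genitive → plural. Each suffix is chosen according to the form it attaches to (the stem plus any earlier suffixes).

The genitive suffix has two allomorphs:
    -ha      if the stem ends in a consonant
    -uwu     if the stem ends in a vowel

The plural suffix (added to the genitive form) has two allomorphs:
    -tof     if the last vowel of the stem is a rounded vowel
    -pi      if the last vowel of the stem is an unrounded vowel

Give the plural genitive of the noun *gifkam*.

*gifkam*: final sound = /m/, a consonant → -ha → *gifkamha*.
The genitive form *gifkamha*: last vowel = /a/, an unrounded vowel → -pi → *gifkamhapi*.

gifkamhapi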